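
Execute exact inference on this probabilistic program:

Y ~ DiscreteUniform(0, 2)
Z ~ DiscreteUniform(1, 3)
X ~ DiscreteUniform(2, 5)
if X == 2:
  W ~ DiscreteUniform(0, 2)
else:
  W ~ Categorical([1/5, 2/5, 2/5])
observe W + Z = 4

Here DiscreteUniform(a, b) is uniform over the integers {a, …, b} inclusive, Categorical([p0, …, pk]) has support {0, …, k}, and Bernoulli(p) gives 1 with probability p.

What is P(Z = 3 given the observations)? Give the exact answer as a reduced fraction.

P(Z = 3 | obs) = 1/2

Enumerate traces; 24 have nonzero weight after conditioning:
  (Y=0, Z=2, X=2, W=2) weight 1/108
  (Y=0, Z=2, X=3, W=2) weight 1/90
  (Y=0, Z=2, X=4, W=2) weight 1/90
  (Y=0, Z=2, X=5, W=2) weight 1/90
  (Y=0, Z=3, X=2, W=1) weight 1/108
  (Y=0, Z=3, X=3, W=1) weight 1/90
  (Y=0, Z=3, X=4, W=1) weight 1/90
  (Y=0, Z=3, X=5, W=1) weight 1/90
  … 16 more
Group by Z:
  weight(Z=2) = 23/180
  weight(Z=3) = 23/180
Total weight = 23/180 + 23/180 = 23/90
P(Z=2 | obs) = 23/180 / 23/90 = 1/2
P(Z=3 | obs) = 23/180 / 23/90 = 1/2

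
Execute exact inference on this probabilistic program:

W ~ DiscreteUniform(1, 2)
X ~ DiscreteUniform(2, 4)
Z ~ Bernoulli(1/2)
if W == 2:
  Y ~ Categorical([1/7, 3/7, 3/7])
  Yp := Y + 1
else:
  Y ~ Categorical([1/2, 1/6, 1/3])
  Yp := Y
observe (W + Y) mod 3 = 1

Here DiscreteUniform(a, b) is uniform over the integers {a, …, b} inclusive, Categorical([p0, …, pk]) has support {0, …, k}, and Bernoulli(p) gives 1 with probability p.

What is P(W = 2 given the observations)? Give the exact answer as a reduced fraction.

P(W = 2 | obs) = 6/13

Enumerate traces; 12 have nonzero weight after conditioning:
  (W=1, X=2, Z=0, Y=0) weight 1/24
  (W=1, X=2, Z=1, Y=0) weight 1/24
  (W=1, X=3, Z=0, Y=0) weight 1/24
  (W=1, X=3, Z=1, Y=0) weight 1/24
  (W=1, X=4, Z=0, Y=0) weight 1/24
  (W=1, X=4, Z=1, Y=0) weight 1/24
  (W=2, X=2, Z=0, Y=2) weight 1/28
  (W=2, X=2, Z=1, Y=2) weight 1/28
  … 4 more
Group by W:
  weight(W=1) = 1/4
  weight(W=2) = 3/14
Total weight = 1/4 + 3/14 = 13/28
P(W=1 | obs) = 1/4 / 13/28 = 7/13
P(W=2 | obs) = 3/14 / 13/28 = 6/13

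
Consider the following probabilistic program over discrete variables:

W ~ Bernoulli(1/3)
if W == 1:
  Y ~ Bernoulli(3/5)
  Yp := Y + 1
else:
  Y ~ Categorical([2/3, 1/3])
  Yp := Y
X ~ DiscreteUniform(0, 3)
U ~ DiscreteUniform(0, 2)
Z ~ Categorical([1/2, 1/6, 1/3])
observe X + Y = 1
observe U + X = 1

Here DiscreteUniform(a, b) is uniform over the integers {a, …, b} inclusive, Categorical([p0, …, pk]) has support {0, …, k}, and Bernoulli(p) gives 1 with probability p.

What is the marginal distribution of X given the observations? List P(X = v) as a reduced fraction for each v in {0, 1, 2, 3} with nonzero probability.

Enumerate traces; 12 have nonzero weight after conditioning:
  (W=0, Y=0, X=1, U=0, Z=0) weight 1/54
  (W=0, Y=0, X=1, U=0, Z=1) weight 1/162
  (W=0, Y=0, X=1, U=0, Z=2) weight 1/81
  (W=0, Y=1, X=0, U=1, Z=0) weight 1/108
  (W=0, Y=1, X=0, U=1, Z=1) weight 1/324
  (W=0, Y=1, X=0, U=1, Z=2) weight 1/162
  (W=1, Y=0, X=1, U=0, Z=0) weight 1/180
  (W=1, Y=0, X=1, U=0, Z=1) weight 1/540
  … 4 more
Group by X:
  weight(X=0) = 19/540
  weight(X=1) = 13/270
Total weight = 19/540 + 13/270 = 1/12
P(X=0 | obs) = 19/540 / 1/12 = 19/45
P(X=1 | obs) = 13/270 / 1/12 = 26/45

P(X=0) = 19/45, P(X=1) = 26/45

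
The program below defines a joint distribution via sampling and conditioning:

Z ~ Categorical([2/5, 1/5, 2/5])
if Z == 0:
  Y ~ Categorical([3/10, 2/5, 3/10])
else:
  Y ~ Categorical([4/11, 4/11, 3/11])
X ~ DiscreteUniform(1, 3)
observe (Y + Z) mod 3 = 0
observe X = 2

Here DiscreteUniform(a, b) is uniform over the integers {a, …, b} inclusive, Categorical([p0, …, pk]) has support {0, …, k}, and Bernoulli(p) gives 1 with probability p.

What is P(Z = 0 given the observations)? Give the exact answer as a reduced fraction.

Enumerate traces; 3 have nonzero weight after conditioning:
  (Z=0, Y=0, X=2) weight 1/25
  (Z=1, Y=2, X=2) weight 1/55
  (Z=2, Y=1, X=2) weight 8/165
Group by Z:
  weight(Z=0) = 1/25
  weight(Z=1) = 1/55
  weight(Z=2) = 8/165
Total weight = 1/25 + 1/55 + 8/165 = 8/75
P(Z=0 | obs) = 1/25 / 8/75 = 3/8
P(Z=1 | obs) = 1/55 / 8/75 = 15/88
P(Z=2 | obs) = 8/165 / 8/75 = 5/11

P(Z = 0 | obs) = 3/8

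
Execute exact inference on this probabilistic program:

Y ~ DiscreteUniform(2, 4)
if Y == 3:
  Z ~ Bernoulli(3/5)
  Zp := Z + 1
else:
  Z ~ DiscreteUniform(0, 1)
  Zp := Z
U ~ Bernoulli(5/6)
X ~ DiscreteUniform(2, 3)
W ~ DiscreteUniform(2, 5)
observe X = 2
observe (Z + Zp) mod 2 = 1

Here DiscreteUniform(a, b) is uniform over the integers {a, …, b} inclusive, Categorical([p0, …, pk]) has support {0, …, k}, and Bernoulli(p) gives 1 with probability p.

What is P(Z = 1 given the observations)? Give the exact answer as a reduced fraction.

Enumerate traces; 16 have nonzero weight after conditioning:
  (Y=3, Z=0, U=0, X=2, W=2) weight 1/360
  (Y=3, Z=0, U=0, X=2, W=3) weight 1/360
  (Y=3, Z=0, U=0, X=2, W=4) weight 1/360
  (Y=3, Z=0, U=0, X=2, W=5) weight 1/360
  (Y=3, Z=0, U=1, X=2, W=2) weight 1/72
  (Y=3, Z=0, U=1, X=2, W=3) weight 1/72
  (Y=3, Z=0, U=1, X=2, W=4) weight 1/72
  (Y=3, Z=0, U=1, X=2, W=5) weight 1/72
  (Y=3, Z=1, U=0, X=2, W=2) weight 1/240
  … 7 more
Group by Z:
  weight(Z=0) = 1/15
  weight(Z=1) = 1/10
Total weight = 1/15 + 1/10 = 1/6
P(Z=0 | obs) = 1/15 / 1/6 = 2/5
P(Z=1 | obs) = 1/10 / 1/6 = 3/5

P(Z = 1 | obs) = 3/5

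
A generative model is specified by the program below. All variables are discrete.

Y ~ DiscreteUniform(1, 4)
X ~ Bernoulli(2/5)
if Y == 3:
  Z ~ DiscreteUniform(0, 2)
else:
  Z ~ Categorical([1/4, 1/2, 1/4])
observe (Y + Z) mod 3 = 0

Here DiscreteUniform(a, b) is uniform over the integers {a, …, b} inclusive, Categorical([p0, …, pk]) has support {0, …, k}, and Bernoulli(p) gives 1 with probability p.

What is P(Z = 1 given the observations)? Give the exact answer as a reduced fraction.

Enumerate traces; 8 have nonzero weight after conditioning:
  (Y=1, X=0, Z=2) weight 3/80
  (Y=1, X=1, Z=2) weight 1/40
  (Y=2, X=0, Z=1) weight 3/40
  (Y=2, X=1, Z=1) weight 1/20
  (Y=3, X=0, Z=0) weight 1/20
  (Y=3, X=1, Z=0) weight 1/30
  (Y=4, X=0, Z=2) weight 3/80
  (Y=4, X=1, Z=2) weight 1/40
Group by Z:
  weight(Z=0) = 1/12
  weight(Z=1) = 1/8
  weight(Z=2) = 1/8
Total weight = 1/12 + 1/8 + 1/8 = 1/3
P(Z=0 | obs) = 1/12 / 1/3 = 1/4
P(Z=1 | obs) = 1/8 / 1/3 = 3/8
P(Z=2 | obs) = 1/8 / 1/3 = 3/8

P(Z = 1 | obs) = 3/8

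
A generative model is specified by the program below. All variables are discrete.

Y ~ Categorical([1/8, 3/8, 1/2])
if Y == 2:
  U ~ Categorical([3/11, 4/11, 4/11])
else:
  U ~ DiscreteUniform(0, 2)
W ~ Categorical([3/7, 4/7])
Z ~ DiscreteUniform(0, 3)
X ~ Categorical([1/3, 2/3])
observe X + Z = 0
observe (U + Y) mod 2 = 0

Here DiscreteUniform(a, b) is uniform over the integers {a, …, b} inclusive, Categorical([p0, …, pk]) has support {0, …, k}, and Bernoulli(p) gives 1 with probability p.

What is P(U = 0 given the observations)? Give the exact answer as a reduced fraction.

P(U = 0 | obs) = 47/139

Enumerate traces; 10 have nonzero weight after conditioning:
  (Y=0, U=0, W=0, Z=0, X=0) weight 1/672
  (Y=0, U=0, W=1, Z=0, X=0) weight 1/504
  (Y=0, U=2, W=0, Z=0, X=0) weight 1/672
  (Y=0, U=2, W=1, Z=0, X=0) weight 1/504
  (Y=1, U=1, W=0, Z=0, X=0) weight 1/224
  (Y=1, U=1, W=1, Z=0, X=0) weight 1/168
  (Y=2, U=0, W=0, Z=0, X=0) weight 3/616
  (Y=2, U=0, W=1, Z=0, X=0) weight 1/154
  … 2 more
Group by U:
  weight(U=0) = 47/3168
  weight(U=1) = 1/96
  weight(U=2) = 59/3168
Total weight = 47/3168 + 1/96 + 59/3168 = 139/3168
P(U=0 | obs) = 47/3168 / 139/3168 = 47/139
P(U=1 | obs) = 1/96 / 139/3168 = 33/139
P(U=2 | obs) = 59/3168 / 139/3168 = 59/139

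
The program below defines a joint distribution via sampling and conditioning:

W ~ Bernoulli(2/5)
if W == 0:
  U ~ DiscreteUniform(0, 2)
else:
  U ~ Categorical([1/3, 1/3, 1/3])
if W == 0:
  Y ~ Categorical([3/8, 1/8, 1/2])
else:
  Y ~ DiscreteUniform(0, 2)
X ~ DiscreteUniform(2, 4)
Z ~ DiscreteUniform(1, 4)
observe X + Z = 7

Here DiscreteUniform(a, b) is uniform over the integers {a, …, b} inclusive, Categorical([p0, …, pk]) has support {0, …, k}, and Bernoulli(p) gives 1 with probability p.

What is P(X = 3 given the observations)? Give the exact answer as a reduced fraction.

Enumerate traces; 36 have nonzero weight after conditioning:
  (W=0, U=0, Y=0, X=3, Z=4) weight 1/160
  (W=0, U=0, Y=0, X=4, Z=3) weight 1/160
  (W=0, U=0, Y=1, X=3, Z=4) weight 1/480
  (W=0, U=0, Y=1, X=4, Z=3) weight 1/480
  (W=0, U=0, Y=2, X=3, Z=4) weight 1/120
  (W=0, U=0, Y=2, X=4, Z=3) weight 1/120
  (W=0, U=1, Y=0, X=3, Z=4) weight 1/160
  (W=0, U=1, Y=0, X=4, Z=3) weight 1/160
  … 28 more
Group by X:
  weight(X=3) = 1/12
  weight(X=4) = 1/12
Total weight = 1/12 + 1/12 = 1/6
P(X=3 | obs) = 1/12 / 1/6 = 1/2
P(X=4 | obs) = 1/12 / 1/6 = 1/2

P(X = 3 | obs) = 1/2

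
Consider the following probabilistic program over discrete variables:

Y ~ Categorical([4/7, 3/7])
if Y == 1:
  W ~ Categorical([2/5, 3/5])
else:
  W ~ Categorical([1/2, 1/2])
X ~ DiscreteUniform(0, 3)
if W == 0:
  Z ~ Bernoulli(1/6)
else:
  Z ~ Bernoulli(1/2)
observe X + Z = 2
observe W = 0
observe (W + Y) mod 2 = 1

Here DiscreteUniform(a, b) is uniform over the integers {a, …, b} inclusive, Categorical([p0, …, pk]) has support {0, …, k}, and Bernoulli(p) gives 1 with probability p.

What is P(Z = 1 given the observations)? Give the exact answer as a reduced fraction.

Enumerate traces; 2 have nonzero weight after conditioning:
  (Y=1, W=0, X=1, Z=1) weight 1/140
  (Y=1, W=0, X=2, Z=0) weight 1/28
Group by Z:
  weight(Z=0) = 1/28
  weight(Z=1) = 1/140
Total weight = 1/28 + 1/140 = 3/70
P(Z=0 | obs) = 1/28 / 3/70 = 5/6
P(Z=1 | obs) = 1/140 / 3/70 = 1/6

P(Z = 1 | obs) = 1/6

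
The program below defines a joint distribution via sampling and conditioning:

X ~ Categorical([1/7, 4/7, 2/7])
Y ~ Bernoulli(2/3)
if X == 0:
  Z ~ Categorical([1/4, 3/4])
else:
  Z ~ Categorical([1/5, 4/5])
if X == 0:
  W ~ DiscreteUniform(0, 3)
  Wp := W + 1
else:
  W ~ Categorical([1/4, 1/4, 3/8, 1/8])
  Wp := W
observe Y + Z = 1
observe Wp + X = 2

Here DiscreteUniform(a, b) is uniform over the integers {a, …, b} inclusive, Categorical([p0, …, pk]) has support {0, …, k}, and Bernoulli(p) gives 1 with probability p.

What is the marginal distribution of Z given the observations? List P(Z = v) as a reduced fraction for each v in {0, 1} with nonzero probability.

P(Z=0) = 58/169, P(Z=1) = 111/169

Enumerate traces; 6 have nonzero weight after conditioning:
  (X=0, Y=0, Z=1, W=1) weight 1/112
  (X=0, Y=1, Z=0, W=1) weight 1/168
  (X=1, Y=0, Z=1, W=1) weight 4/105
  (X=1, Y=1, Z=0, W=1) weight 2/105
  (X=2, Y=0, Z=1, W=0) weight 2/105
  (X=2, Y=1, Z=0, W=0) weight 1/105
Group by Z:
  weight(Z=0) = 29/840
  weight(Z=1) = 37/560
Total weight = 29/840 + 37/560 = 169/1680
P(Z=0 | obs) = 29/840 / 169/1680 = 58/169
P(Z=1 | obs) = 37/560 / 169/1680 = 111/169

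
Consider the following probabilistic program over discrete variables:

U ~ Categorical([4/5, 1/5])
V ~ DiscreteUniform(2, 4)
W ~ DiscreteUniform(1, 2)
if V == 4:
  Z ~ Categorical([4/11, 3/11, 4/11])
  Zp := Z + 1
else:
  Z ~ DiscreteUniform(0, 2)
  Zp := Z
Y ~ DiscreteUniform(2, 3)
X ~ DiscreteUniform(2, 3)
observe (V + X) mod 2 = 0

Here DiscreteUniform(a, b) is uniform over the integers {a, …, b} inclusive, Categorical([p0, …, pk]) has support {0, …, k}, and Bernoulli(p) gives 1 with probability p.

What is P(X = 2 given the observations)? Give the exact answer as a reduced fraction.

P(X = 2 | obs) = 2/3

Enumerate traces; 72 have nonzero weight after conditioning:
  (U=0, V=2, W=1, Z=0, Y=2, X=2) weight 1/90
  (U=0, V=2, W=1, Z=0, Y=3, X=2) weight 1/90
  (U=0, V=2, W=1, Z=1, Y=2, X=2) weight 1/90
  (U=0, V=2, W=1, Z=1, Y=3, X=2) weight 1/90
  (U=0, V=2, W=1, Z=2, Y=2, X=2) weight 1/90
  (U=0, V=2, W=1, Z=2, Y=3, X=2) weight 1/90
  (U=0, V=2, W=2, Z=0, Y=2, X=2) weight 1/90
  (U=0, V=2, W=2, Z=0, Y=3, X=2) weight 1/90
  (U=0, V=3, W=1, Z=0, Y=2, X=3) weight 1/90
  … 63 more
Group by X:
  weight(X=2) = 1/3
  weight(X=3) = 1/6
Total weight = 1/3 + 1/6 = 1/2
P(X=2 | obs) = 1/3 / 1/2 = 2/3
P(X=3 | obs) = 1/6 / 1/2 = 1/3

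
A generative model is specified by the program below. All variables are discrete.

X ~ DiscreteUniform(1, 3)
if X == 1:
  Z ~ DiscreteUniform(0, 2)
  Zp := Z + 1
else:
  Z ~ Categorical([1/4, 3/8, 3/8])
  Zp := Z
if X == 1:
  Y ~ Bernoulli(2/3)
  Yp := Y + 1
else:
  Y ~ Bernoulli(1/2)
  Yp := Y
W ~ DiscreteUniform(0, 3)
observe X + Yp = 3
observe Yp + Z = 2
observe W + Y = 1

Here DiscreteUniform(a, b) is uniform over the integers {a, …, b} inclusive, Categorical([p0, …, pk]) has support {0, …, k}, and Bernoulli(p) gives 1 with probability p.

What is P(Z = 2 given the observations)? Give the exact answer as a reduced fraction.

P(Z = 2 | obs) = 27/86

Enumerate traces; 3 have nonzero weight after conditioning:
  (X=1, Z=0, Y=1, W=0) weight 1/54
  (X=2, Z=1, Y=1, W=0) weight 1/64
  (X=3, Z=2, Y=0, W=1) weight 1/64
Group by Z:
  weight(Z=0) = 1/54
  weight(Z=1) = 1/64
  weight(Z=2) = 1/64
Total weight = 1/54 + 1/64 + 1/64 = 43/864
P(Z=0 | obs) = 1/54 / 43/864 = 16/43
P(Z=1 | obs) = 1/64 / 43/864 = 27/86
P(Z=2 | obs) = 1/64 / 43/864 = 27/86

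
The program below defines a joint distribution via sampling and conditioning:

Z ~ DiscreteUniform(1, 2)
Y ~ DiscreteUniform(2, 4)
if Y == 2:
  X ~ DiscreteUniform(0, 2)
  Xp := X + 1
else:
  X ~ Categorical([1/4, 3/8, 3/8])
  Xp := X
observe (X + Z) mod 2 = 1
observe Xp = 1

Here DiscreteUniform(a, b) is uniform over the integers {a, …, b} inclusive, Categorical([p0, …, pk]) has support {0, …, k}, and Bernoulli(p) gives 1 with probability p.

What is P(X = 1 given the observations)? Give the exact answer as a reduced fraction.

P(X = 1 | obs) = 9/13

Enumerate traces; 3 have nonzero weight after conditioning:
  (Z=1, Y=2, X=0) weight 1/18
  (Z=2, Y=3, X=1) weight 1/16
  (Z=2, Y=4, X=1) weight 1/16
Group by X:
  weight(X=0) = 1/18
  weight(X=1) = 1/8
Total weight = 1/18 + 1/8 = 13/72
P(X=0 | obs) = 1/18 / 13/72 = 4/13
P(X=1 | obs) = 1/8 / 13/72 = 9/13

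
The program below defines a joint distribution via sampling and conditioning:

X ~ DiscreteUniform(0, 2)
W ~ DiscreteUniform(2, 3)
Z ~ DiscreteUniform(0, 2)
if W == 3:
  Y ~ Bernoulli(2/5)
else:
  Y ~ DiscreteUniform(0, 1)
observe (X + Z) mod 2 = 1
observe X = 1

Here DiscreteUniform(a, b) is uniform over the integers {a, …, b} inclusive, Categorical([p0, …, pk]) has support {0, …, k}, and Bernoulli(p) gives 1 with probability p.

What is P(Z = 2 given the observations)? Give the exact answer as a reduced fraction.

Enumerate traces; 8 have nonzero weight after conditioning:
  (X=1, W=2, Z=0, Y=0) weight 1/36
  (X=1, W=2, Z=0, Y=1) weight 1/36
  (X=1, W=2, Z=2, Y=0) weight 1/36
  (X=1, W=2, Z=2, Y=1) weight 1/36
  (X=1, W=3, Z=0, Y=0) weight 1/30
  (X=1, W=3, Z=0, Y=1) weight 1/45
  (X=1, W=3, Z=2, Y=0) weight 1/30
  (X=1, W=3, Z=2, Y=1) weight 1/45
Group by Z:
  weight(Z=0) = 1/9
  weight(Z=2) = 1/9
Total weight = 1/9 + 1/9 = 2/9
P(Z=0 | obs) = 1/9 / 2/9 = 1/2
P(Z=2 | obs) = 1/9 / 2/9 = 1/2

P(Z = 2 | obs) = 1/2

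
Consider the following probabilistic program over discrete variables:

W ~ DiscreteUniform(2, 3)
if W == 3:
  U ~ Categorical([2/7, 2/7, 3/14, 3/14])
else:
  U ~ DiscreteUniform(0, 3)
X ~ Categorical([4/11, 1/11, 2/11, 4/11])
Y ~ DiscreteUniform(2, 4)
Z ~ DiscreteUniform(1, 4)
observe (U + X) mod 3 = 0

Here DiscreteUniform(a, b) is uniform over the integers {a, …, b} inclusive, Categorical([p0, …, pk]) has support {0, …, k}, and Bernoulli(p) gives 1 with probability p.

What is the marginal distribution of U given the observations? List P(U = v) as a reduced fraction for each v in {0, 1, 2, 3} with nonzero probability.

Enumerate traces; 144 have nonzero weight after conditioning:
  (W=2, U=0, X=0, Y=2, Z=1) weight 1/264
  (W=2, U=0, X=0, Y=2, Z=2) weight 1/264
  (W=2, U=0, X=0, Y=2, Z=3) weight 1/264
  (W=2, U=0, X=0, Y=2, Z=4) weight 1/264
  (W=2, U=0, X=0, Y=3, Z=1) weight 1/264
  (W=2, U=0, X=0, Y=3, Z=2) weight 1/264
  (W=2, U=0, X=0, Y=3, Z=3) weight 1/264
  (W=2, U=0, X=0, Y=3, Z=4) weight 1/264
  (W=2, U=1, X=2, Y=2, Z=1) weight 1/528
  (W=2, U=2, X=1, Y=2, Z=1) weight 1/1056
  … 134 more
Group by U:
  weight(U=0) = 15/77
  weight(U=1) = 15/308
  weight(U=2) = 13/616
  weight(U=3) = 13/77
Total weight = 15/77 + 15/308 + 13/616 + 13/77 = 267/616
P(U=0 | obs) = 15/77 / 267/616 = 40/89
P(U=1 | obs) = 15/308 / 267/616 = 10/89
P(U=2 | obs) = 13/616 / 267/616 = 13/267
P(U=3 | obs) = 13/77 / 267/616 = 104/267

P(U=0) = 40/89, P(U=1) = 10/89, P(U=2) = 13/267, P(U=3) = 104/267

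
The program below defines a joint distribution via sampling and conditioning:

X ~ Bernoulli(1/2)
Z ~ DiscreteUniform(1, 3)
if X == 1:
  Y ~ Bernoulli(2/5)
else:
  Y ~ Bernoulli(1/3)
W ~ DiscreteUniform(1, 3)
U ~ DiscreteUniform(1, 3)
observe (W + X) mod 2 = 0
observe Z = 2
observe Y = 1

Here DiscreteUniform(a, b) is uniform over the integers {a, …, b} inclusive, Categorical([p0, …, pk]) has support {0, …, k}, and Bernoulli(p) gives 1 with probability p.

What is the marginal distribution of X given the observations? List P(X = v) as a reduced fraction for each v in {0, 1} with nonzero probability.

P(X=0) = 5/17, P(X=1) = 12/17

Enumerate traces; 9 have nonzero weight after conditioning:
  (X=0, Z=2, Y=1, W=2, U=1) weight 1/162
  (X=0, Z=2, Y=1, W=2, U=2) weight 1/162
  (X=0, Z=2, Y=1, W=2, U=3) weight 1/162
  (X=1, Z=2, Y=1, W=1, U=1) weight 1/135
  (X=1, Z=2, Y=1, W=1, U=2) weight 1/135
  (X=1, Z=2, Y=1, W=1, U=3) weight 1/135
  (X=1, Z=2, Y=1, W=3, U=1) weight 1/135
  (X=1, Z=2, Y=1, W=3, U=2) weight 1/135
  … 1 more
Group by X:
  weight(X=0) = 1/54
  weight(X=1) = 2/45
Total weight = 1/54 + 2/45 = 17/270
P(X=0 | obs) = 1/54 / 17/270 = 5/17
P(X=1 | obs) = 2/45 / 17/270 = 12/17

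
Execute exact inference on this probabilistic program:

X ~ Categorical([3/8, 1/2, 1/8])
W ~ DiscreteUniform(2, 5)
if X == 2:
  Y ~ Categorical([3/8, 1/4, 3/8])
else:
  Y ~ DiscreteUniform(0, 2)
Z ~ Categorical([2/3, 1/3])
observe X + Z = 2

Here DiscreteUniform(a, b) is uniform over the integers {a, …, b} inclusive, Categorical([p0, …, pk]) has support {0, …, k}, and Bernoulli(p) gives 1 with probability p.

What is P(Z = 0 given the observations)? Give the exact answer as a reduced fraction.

Enumerate traces; 24 have nonzero weight after conditioning:
  (X=1, W=2, Y=0, Z=1) weight 1/72
  (X=1, W=2, Y=1, Z=1) weight 1/72
  (X=1, W=2, Y=2, Z=1) weight 1/72
  (X=1, W=3, Y=0, Z=1) weight 1/72
  (X=1, W=3, Y=1, Z=1) weight 1/72
  (X=1, W=3, Y=2, Z=1) weight 1/72
  (X=1, W=4, Y=0, Z=1) weight 1/72
  (X=1, W=4, Y=1, Z=1) weight 1/72
  (X=2, W=2, Y=0, Z=0) weight 1/128
  … 15 more
Group by Z:
  weight(Z=0) = 1/12
  weight(Z=1) = 1/6
Total weight = 1/12 + 1/6 = 1/4
P(Z=0 | obs) = 1/12 / 1/4 = 1/3
P(Z=1 | obs) = 1/6 / 1/4 = 2/3

P(Z = 0 | obs) = 1/3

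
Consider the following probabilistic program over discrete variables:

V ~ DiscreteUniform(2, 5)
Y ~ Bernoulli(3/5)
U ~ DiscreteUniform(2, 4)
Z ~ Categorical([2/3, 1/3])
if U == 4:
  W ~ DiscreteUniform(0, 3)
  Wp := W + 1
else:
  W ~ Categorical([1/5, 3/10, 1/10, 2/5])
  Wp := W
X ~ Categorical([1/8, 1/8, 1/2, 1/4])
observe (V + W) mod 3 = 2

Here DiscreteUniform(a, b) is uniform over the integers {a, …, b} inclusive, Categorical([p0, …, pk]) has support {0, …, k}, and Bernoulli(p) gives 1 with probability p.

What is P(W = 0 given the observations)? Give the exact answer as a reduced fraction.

P(W = 0 | obs) = 13/47

Enumerate traces; 288 have nonzero weight after conditioning:
  (V=2, Y=0, U=2, Z=0, W=0, X=0) weight 1/1800
  (V=2, Y=0, U=2, Z=0, W=0, X=1) weight 1/1800
  (V=2, Y=0, U=2, Z=0, W=0, X=2) weight 1/450
  (V=2, Y=0, U=2, Z=0, W=0, X=3) weight 1/900
  (V=2, Y=0, U=2, Z=0, W=3, X=0) weight 1/900
  (V=2, Y=0, U=2, Z=0, W=3, X=1) weight 1/900
  (V=2, Y=0, U=2, Z=0, W=3, X=2) weight 1/225
  (V=2, Y=0, U=2, Z=0, W=3, X=3) weight 1/450
  (V=3, Y=0, U=2, Z=0, W=2, X=0) weight 1/3600
  (V=4, Y=0, U=2, Z=0, W=1, X=0) weight 1/1200
  … 278 more
Group by W:
  weight(W=0) = 13/120
  weight(W=1) = 17/240
  weight(W=2) = 3/80
  weight(W=3) = 7/40
Total weight = 13/120 + 17/240 + 3/80 + 7/40 = 47/120
P(W=0 | obs) = 13/120 / 47/120 = 13/47
P(W=1 | obs) = 17/240 / 47/120 = 17/94
P(W=2 | obs) = 3/80 / 47/120 = 9/94
P(W=3 | obs) = 7/40 / 47/120 = 21/47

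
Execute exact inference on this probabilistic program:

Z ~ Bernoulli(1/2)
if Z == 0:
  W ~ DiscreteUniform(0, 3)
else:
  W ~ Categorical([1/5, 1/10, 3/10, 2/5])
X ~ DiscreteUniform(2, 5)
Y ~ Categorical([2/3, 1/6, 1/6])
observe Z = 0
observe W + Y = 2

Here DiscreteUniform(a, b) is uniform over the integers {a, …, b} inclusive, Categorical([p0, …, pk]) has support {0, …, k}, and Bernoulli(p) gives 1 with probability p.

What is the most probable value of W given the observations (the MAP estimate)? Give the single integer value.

Enumerate traces; 12 have nonzero weight after conditioning:
  (Z=0, W=0, X=2, Y=2) weight 1/192
  (Z=0, W=0, X=3, Y=2) weight 1/192
  (Z=0, W=0, X=4, Y=2) weight 1/192
  (Z=0, W=0, X=5, Y=2) weight 1/192
  (Z=0, W=1, X=2, Y=1) weight 1/192
  (Z=0, W=1, X=3, Y=1) weight 1/192
  (Z=0, W=1, X=4, Y=1) weight 1/192
  (Z=0, W=1, X=5, Y=1) weight 1/192
  (Z=0, W=2, X=2, Y=0) weight 1/48
  … 3 more
Group by W:
  weight(W=0) = 1/48
  weight(W=1) = 1/48
  weight(W=2) = 1/12
Total weight = 1/48 + 1/48 + 1/12 = 1/8
P(W=0 | obs) = 1/48 / 1/8 = 1/6
P(W=1 | obs) = 1/48 / 1/8 = 1/6
P(W=2 | obs) = 1/12 / 1/8 = 2/3
argmax = 2

argmax_v P(W = v | obs) = 2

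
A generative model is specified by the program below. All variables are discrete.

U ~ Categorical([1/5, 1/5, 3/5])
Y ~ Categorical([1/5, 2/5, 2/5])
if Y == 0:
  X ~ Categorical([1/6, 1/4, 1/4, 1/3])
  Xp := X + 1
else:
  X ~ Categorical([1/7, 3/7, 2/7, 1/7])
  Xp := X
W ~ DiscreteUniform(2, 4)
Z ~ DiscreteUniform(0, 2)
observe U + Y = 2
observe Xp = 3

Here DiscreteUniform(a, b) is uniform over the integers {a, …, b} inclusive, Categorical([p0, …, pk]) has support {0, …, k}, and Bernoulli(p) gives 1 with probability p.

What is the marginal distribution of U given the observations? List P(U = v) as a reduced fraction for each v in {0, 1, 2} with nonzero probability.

Enumerate traces; 27 have nonzero weight after conditioning:
  (U=0, Y=2, X=3, W=2, Z=0) weight 2/1575
  (U=0, Y=2, X=3, W=2, Z=1) weight 2/1575
  (U=0, Y=2, X=3, W=2, Z=2) weight 2/1575
  (U=0, Y=2, X=3, W=3, Z=0) weight 2/1575
  (U=0, Y=2, X=3, W=3, Z=1) weight 2/1575
  (U=0, Y=2, X=3, W=3, Z=2) weight 2/1575
  (U=0, Y=2, X=3, W=4, Z=0) weight 2/1575
  (U=0, Y=2, X=3, W=4, Z=1) weight 2/1575
  (U=1, Y=1, X=3, W=2, Z=0) weight 2/1575
  (U=2, Y=0, X=2, W=2, Z=0) weight 1/300
  … 17 more
Group by U:
  weight(U=0) = 2/175
  weight(U=1) = 2/175
  weight(U=2) = 3/100
Total weight = 2/175 + 2/175 + 3/100 = 37/700
P(U=0 | obs) = 2/175 / 37/700 = 8/37
P(U=1 | obs) = 2/175 / 37/700 = 8/37
P(U=2 | obs) = 3/100 / 37/700 = 21/37

P(U=0) = 8/37, P(U=1) = 8/37, P(U=2) = 21/37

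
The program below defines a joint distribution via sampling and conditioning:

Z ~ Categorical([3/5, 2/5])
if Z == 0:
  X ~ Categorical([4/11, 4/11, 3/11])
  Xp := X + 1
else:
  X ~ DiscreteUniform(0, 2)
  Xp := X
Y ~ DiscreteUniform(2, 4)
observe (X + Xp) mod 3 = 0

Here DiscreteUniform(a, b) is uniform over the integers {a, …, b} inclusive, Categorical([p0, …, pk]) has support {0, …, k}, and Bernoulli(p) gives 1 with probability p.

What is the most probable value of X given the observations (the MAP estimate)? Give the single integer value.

argmax_v P(X = v | obs) = 1

Enumerate traces; 6 have nonzero weight after conditioning:
  (Z=0, X=1, Y=2) weight 4/55
  (Z=0, X=1, Y=3) weight 4/55
  (Z=0, X=1, Y=4) weight 4/55
  (Z=1, X=0, Y=2) weight 2/45
  (Z=1, X=0, Y=3) weight 2/45
  (Z=1, X=0, Y=4) weight 2/45
Group by X:
  weight(X=0) = 2/15
  weight(X=1) = 12/55
Total weight = 2/15 + 12/55 = 58/165
P(X=0 | obs) = 2/15 / 58/165 = 11/29
P(X=1 | obs) = 12/55 / 58/165 = 18/29
argmax = 1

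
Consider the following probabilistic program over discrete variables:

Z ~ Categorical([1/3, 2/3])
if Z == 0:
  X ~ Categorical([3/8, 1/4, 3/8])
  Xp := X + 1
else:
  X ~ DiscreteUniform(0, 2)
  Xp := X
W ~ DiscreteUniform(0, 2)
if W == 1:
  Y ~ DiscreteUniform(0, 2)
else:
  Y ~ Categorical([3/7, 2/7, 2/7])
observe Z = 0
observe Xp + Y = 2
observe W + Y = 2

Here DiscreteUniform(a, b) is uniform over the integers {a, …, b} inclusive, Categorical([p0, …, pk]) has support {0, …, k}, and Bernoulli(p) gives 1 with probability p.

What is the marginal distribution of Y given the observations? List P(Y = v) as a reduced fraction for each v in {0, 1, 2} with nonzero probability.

Enumerate traces; 2 have nonzero weight after conditioning:
  (Z=0, X=0, W=1, Y=1) weight 1/72
  (Z=0, X=1, W=2, Y=0) weight 1/84
Group by Y:
  weight(Y=0) = 1/84
  weight(Y=1) = 1/72
Total weight = 1/84 + 1/72 = 13/504
P(Y=0 | obs) = 1/84 / 13/504 = 6/13
P(Y=1 | obs) = 1/72 / 13/504 = 7/13

P(Y=0) = 6/13, P(Y=1) = 7/13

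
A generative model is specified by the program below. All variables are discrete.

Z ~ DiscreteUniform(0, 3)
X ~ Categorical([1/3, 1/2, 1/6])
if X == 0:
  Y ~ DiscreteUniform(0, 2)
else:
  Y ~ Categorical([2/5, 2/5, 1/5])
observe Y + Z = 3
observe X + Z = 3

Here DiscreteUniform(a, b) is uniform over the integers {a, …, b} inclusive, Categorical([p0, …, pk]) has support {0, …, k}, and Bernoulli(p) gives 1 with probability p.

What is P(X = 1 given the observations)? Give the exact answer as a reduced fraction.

Enumerate traces; 3 have nonzero weight after conditioning:
  (Z=1, X=2, Y=2) weight 1/120
  (Z=2, X=1, Y=1) weight 1/20
  (Z=3, X=0, Y=0) weight 1/36
Group by X:
  weight(X=0) = 1/36
  weight(X=1) = 1/20
  weight(X=2) = 1/120
Total weight = 1/36 + 1/20 + 1/120 = 31/360
P(X=0 | obs) = 1/36 / 31/360 = 10/31
P(X=1 | obs) = 1/20 / 31/360 = 18/31
P(X=2 | obs) = 1/120 / 31/360 = 3/31

P(X = 1 | obs) = 18/31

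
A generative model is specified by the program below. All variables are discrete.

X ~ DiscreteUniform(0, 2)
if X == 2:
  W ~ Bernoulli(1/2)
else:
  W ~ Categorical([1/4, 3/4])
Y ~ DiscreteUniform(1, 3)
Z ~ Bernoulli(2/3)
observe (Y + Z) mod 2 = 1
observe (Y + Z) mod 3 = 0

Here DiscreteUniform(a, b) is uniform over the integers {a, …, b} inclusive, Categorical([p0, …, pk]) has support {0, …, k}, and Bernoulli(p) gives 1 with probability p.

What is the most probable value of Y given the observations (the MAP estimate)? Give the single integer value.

Enumerate traces; 12 have nonzero weight after conditioning:
  (X=0, W=0, Y=2, Z=1) weight 1/54
  (X=0, W=0, Y=3, Z=0) weight 1/108
  (X=0, W=1, Y=2, Z=1) weight 1/18
  (X=0, W=1, Y=3, Z=0) weight 1/36
  (X=1, W=0, Y=2, Z=1) weight 1/54
  (X=1, W=0, Y=3, Z=0) weight 1/108
  (X=1, W=1, Y=2, Z=1) weight 1/18
  (X=1, W=1, Y=3, Z=0) weight 1/36
  … 4 more
Group by Y:
  weight(Y=2) = 2/9
  weight(Y=3) = 1/9
Total weight = 2/9 + 1/9 = 1/3
P(Y=2 | obs) = 2/9 / 1/3 = 2/3
P(Y=3 | obs) = 1/9 / 1/3 = 1/3
argmax = 2

argmax_v P(Y = v | obs) = 2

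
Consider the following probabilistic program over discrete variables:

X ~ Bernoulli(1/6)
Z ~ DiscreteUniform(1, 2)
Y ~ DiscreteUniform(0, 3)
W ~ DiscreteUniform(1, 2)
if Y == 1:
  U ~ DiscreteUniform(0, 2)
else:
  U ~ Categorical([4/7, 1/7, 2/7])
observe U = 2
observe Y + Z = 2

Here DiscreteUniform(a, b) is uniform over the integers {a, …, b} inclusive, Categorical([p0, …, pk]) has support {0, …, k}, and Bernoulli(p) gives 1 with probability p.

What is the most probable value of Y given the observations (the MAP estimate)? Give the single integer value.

Enumerate traces; 8 have nonzero weight after conditioning:
  (X=0, Z=1, Y=1, W=1, U=2) weight 5/288
  (X=0, Z=1, Y=1, W=2, U=2) weight 5/288
  (X=0, Z=2, Y=0, W=1, U=2) weight 5/336
  (X=0, Z=2, Y=0, W=2, U=2) weight 5/336
  (X=1, Z=1, Y=1, W=1, U=2) weight 1/288
  (X=1, Z=1, Y=1, W=2, U=2) weight 1/288
  (X=1, Z=2, Y=0, W=1, U=2) weight 1/336
  (X=1, Z=2, Y=0, W=2, U=2) weight 1/336
Group by Y:
  weight(Y=0) = 1/28
  weight(Y=1) = 1/24
Total weight = 1/28 + 1/24 = 13/168
P(Y=0 | obs) = 1/28 / 13/168 = 6/13
P(Y=1 | obs) = 1/24 / 13/168 = 7/13
argmax = 1

argmax_v P(Y = v | obs) = 1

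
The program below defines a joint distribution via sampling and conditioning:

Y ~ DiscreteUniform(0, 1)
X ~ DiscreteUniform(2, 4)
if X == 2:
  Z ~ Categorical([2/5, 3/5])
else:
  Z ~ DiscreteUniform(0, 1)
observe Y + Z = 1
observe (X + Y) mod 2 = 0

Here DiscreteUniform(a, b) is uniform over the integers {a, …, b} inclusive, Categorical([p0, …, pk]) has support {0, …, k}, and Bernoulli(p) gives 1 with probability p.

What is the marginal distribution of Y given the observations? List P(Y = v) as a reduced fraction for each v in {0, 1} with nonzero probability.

P(Y=0) = 11/16, P(Y=1) = 5/16

Enumerate traces; 3 have nonzero weight after conditioning:
  (Y=0, X=2, Z=1) weight 1/10
  (Y=0, X=4, Z=1) weight 1/12
  (Y=1, X=3, Z=0) weight 1/12
Group by Y:
  weight(Y=0) = 11/60
  weight(Y=1) = 1/12
Total weight = 11/60 + 1/12 = 4/15
P(Y=0 | obs) = 11/60 / 4/15 = 11/16
P(Y=1 | obs) = 1/12 / 4/15 = 5/16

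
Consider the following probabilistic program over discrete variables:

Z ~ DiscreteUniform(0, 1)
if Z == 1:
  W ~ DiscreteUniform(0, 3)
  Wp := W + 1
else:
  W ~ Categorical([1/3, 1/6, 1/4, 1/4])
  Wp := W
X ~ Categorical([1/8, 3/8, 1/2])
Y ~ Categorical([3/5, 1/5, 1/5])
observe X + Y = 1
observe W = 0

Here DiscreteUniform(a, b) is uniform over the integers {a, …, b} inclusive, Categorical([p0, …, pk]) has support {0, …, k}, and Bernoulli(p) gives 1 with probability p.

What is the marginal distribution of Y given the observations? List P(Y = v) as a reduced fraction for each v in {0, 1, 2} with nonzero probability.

P(Y=0) = 9/10, P(Y=1) = 1/10

Enumerate traces; 4 have nonzero weight after conditioning:
  (Z=0, W=0, X=0, Y=1) weight 1/240
  (Z=0, W=0, X=1, Y=0) weight 3/80
  (Z=1, W=0, X=0, Y=1) weight 1/320
  (Z=1, W=0, X=1, Y=0) weight 9/320
Group by Y:
  weight(Y=0) = 21/320
  weight(Y=1) = 7/960
Total weight = 21/320 + 7/960 = 7/96
P(Y=0 | obs) = 21/320 / 7/96 = 9/10
P(Y=1 | obs) = 7/960 / 7/96 = 1/10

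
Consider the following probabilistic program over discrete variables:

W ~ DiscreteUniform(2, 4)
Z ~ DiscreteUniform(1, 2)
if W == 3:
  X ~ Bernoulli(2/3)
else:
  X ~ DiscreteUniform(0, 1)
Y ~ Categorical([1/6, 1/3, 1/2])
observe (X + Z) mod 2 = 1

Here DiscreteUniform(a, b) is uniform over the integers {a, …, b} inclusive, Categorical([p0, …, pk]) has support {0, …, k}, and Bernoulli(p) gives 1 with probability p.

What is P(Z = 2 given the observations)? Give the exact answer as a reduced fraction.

P(Z = 2 | obs) = 5/9

Enumerate traces; 18 have nonzero weight after conditioning:
  (W=2, Z=1, X=0, Y=0) weight 1/72
  (W=2, Z=1, X=0, Y=1) weight 1/36
  (W=2, Z=1, X=0, Y=2) weight 1/24
  (W=2, Z=2, X=1, Y=0) weight 1/72
  (W=2, Z=2, X=1, Y=1) weight 1/36
  (W=2, Z=2, X=1, Y=2) weight 1/24
  (W=3, Z=1, X=0, Y=0) weight 1/108
  (W=3, Z=1, X=0, Y=1) weight 1/54
  … 10 more
Group by Z:
  weight(Z=1) = 2/9
  weight(Z=2) = 5/18
Total weight = 2/9 + 5/18 = 1/2
P(Z=1 | obs) = 2/9 / 1/2 = 4/9
P(Z=2 | obs) = 5/18 / 1/2 = 5/9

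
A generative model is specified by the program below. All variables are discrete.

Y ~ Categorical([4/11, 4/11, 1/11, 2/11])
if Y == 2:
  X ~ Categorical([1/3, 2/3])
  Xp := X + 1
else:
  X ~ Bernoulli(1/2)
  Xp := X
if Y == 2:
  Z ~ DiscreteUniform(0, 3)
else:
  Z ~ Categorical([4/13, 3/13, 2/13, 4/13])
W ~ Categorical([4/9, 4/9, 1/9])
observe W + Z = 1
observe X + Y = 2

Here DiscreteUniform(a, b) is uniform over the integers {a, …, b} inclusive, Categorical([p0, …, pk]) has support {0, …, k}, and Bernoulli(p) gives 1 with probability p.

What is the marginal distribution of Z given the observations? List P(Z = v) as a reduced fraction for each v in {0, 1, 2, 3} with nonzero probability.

Enumerate traces; 4 have nonzero weight after conditioning:
  (Y=1, X=1, Z=0, W=1) weight 32/1287
  (Y=1, X=1, Z=1, W=0) weight 8/429
  (Y=2, X=0, Z=0, W=1) weight 1/297
  (Y=2, X=0, Z=1, W=0) weight 1/297
Group by Z:
  weight(Z=0) = 109/3861
  weight(Z=1) = 85/3861
Total weight = 109/3861 + 85/3861 = 194/3861
P(Z=0 | obs) = 109/3861 / 194/3861 = 109/194
P(Z=1 | obs) = 85/3861 / 194/3861 = 85/194

P(Z=0) = 109/194, P(Z=1) = 85/194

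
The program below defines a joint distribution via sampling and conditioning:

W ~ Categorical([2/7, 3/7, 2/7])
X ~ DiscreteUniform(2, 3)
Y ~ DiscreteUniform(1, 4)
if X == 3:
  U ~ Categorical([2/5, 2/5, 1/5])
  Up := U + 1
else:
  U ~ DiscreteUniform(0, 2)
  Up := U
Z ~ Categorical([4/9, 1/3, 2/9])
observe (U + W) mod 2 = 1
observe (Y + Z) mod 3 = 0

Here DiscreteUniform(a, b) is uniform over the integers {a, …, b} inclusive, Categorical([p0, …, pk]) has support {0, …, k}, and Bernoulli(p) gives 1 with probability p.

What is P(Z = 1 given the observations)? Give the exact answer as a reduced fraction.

P(Z = 1 | obs) = 3/11

Enumerate traces; 32 have nonzero weight after conditioning:
  (W=0, X=2, Y=1, U=1, Z=2) weight 1/378
  (W=0, X=2, Y=2, U=1, Z=1) weight 1/252
  (W=0, X=2, Y=3, U=1, Z=0) weight 1/189
  (W=0, X=2, Y=4, U=1, Z=2) weight 1/378
  (W=0, X=3, Y=1, U=1, Z=2) weight 1/315
  (W=0, X=3, Y=2, U=1, Z=1) weight 1/210
  (W=0, X=3, Y=3, U=1, Z=0) weight 2/315
  (W=0, X=3, Y=4, U=1, Z=2) weight 1/315
  … 24 more
Group by Z:
  weight(Z=0) = 101/1890
  weight(Z=1) = 101/2520
  weight(Z=2) = 101/1890
Total weight = 101/1890 + 101/2520 + 101/1890 = 1111/7560
P(Z=0 | obs) = 101/1890 / 1111/7560 = 4/11
P(Z=1 | obs) = 101/2520 / 1111/7560 = 3/11
P(Z=2 | obs) = 101/1890 / 1111/7560 = 4/11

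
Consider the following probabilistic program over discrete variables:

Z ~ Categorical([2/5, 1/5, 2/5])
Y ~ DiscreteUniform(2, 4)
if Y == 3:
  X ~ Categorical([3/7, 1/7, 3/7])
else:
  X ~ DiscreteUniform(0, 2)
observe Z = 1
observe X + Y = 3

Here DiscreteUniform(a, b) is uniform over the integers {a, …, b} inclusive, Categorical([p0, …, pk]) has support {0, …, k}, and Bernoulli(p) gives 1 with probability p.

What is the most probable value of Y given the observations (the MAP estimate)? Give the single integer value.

Enumerate traces; 2 have nonzero weight after conditioning:
  (Z=1, Y=2, X=1) weight 1/45
  (Z=1, Y=3, X=0) weight 1/35
Group by Y:
  weight(Y=2) = 1/45
  weight(Y=3) = 1/35
Total weight = 1/45 + 1/35 = 16/315
P(Y=2 | obs) = 1/45 / 16/315 = 7/16
P(Y=3 | obs) = 1/35 / 16/315 = 9/16
argmax = 3

argmax_v P(Y = v | obs) = 3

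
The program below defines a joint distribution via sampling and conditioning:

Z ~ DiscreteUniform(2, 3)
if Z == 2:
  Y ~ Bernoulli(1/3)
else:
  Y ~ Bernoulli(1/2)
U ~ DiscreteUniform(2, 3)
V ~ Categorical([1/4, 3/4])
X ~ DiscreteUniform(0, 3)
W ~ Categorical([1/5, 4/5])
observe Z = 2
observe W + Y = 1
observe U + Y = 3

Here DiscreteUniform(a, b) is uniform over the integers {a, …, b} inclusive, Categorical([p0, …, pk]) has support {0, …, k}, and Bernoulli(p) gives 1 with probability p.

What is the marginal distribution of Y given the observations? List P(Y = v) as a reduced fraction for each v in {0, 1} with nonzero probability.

Enumerate traces; 16 have nonzero weight after conditioning:
  (Z=2, Y=0, U=3, V=0, X=0, W=1) weight 1/120
  (Z=2, Y=0, U=3, V=0, X=1, W=1) weight 1/120
  (Z=2, Y=0, U=3, V=0, X=2, W=1) weight 1/120
  (Z=2, Y=0, U=3, V=0, X=3, W=1) weight 1/120
  (Z=2, Y=0, U=3, V=1, X=0, W=1) weight 1/40
  (Z=2, Y=0, U=3, V=1, X=1, W=1) weight 1/40
  (Z=2, Y=0, U=3, V=1, X=2, W=1) weight 1/40
  (Z=2, Y=0, U=3, V=1, X=3, W=1) weight 1/40
  (Z=2, Y=1, U=2, V=0, X=0, W=0) weight 1/960
  … 7 more
Group by Y:
  weight(Y=0) = 2/15
  weight(Y=1) = 1/60
Total weight = 2/15 + 1/60 = 3/20
P(Y=0 | obs) = 2/15 / 3/20 = 8/9
P(Y=1 | obs) = 1/60 / 3/20 = 1/9

P(Y=0) = 8/9, P(Y=1) = 1/9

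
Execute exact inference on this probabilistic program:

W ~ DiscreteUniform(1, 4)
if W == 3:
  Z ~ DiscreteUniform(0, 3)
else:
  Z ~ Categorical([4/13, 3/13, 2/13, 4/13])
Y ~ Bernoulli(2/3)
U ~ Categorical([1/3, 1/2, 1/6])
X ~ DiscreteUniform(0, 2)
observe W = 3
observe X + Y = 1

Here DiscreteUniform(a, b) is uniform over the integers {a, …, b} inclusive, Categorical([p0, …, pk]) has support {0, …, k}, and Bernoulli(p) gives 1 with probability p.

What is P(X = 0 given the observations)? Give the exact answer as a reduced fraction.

Enumerate traces; 24 have nonzero weight after conditioning:
  (W=3, Z=0, Y=0, U=0, X=1) weight 1/432
  (W=3, Z=0, Y=0, U=1, X=1) weight 1/288
  (W=3, Z=0, Y=0, U=2, X=1) weight 1/864
  (W=3, Z=0, Y=1, U=0, X=0) weight 1/216
  (W=3, Z=0, Y=1, U=1, X=0) weight 1/144
  (W=3, Z=0, Y=1, U=2, X=0) weight 1/432
  (W=3, Z=1, Y=0, U=0, X=1) weight 1/432
  (W=3, Z=1, Y=0, U=1, X=1) weight 1/288
  … 16 more
Group by X:
  weight(X=0) = 1/18
  weight(X=1) = 1/36
Total weight = 1/18 + 1/36 = 1/12
P(X=0 | obs) = 1/18 / 1/12 = 2/3
P(X=1 | obs) = 1/36 / 1/12 = 1/3

P(X = 0 | obs) = 2/3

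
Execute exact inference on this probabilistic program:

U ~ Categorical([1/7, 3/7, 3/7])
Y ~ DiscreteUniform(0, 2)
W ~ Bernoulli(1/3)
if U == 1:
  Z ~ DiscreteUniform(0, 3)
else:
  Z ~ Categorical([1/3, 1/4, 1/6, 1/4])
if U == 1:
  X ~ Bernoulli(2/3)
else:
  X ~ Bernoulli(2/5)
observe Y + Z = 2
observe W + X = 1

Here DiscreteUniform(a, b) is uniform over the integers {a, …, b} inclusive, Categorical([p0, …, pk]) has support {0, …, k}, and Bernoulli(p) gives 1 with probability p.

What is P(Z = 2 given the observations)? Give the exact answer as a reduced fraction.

Enumerate traces; 18 have nonzero weight after conditioning:
  (U=0, Y=0, W=0, Z=2, X=1) weight 2/945
  (U=0, Y=0, W=1, Z=2, X=0) weight 1/630
  (U=0, Y=1, W=0, Z=1, X=1) weight 1/315
  (U=0, Y=1, W=1, Z=1, X=0) weight 1/420
  (U=0, Y=2, W=0, Z=0, X=1) weight 4/945
  (U=0, Y=2, W=1, Z=0, X=0) weight 1/315
  (U=1, Y=0, W=0, Z=2, X=1) weight 1/63
  (U=1, Y=0, W=1, Z=2, X=0) weight 1/252
  … 10 more
Group by Z:
  weight(Z=0) = 187/3780
  weight(Z=1) = 53/1260
  weight(Z=2) = 131/3780
Total weight = 187/3780 + 53/1260 + 131/3780 = 53/420
P(Z=0 | obs) = 187/3780 / 53/420 = 187/477
P(Z=1 | obs) = 53/1260 / 53/420 = 1/3
P(Z=2 | obs) = 131/3780 / 53/420 = 131/477

P(Z = 2 | obs) = 131/477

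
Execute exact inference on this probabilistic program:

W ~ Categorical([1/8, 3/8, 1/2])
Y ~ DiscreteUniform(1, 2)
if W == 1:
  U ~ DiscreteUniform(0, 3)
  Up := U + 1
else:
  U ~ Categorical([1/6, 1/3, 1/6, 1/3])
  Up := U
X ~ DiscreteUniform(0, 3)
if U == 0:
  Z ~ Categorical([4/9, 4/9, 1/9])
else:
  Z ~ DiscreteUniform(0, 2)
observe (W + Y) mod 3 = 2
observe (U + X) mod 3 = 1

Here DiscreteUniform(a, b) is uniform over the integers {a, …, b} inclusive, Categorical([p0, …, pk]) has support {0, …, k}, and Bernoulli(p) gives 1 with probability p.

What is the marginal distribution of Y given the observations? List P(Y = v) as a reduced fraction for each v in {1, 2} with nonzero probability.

P(Y=1) = 45/61, P(Y=2) = 16/61

Enumerate traces; 30 have nonzero weight after conditioning:
  (W=0, Y=2, U=0, X=1, Z=0) weight 1/864
  (W=0, Y=2, U=0, X=1, Z=1) weight 1/864
  (W=0, Y=2, U=0, X=1, Z=2) weight 1/3456
  (W=0, Y=2, U=1, X=0, Z=0) weight 1/576
  (W=0, Y=2, U=1, X=0, Z=1) weight 1/576
  (W=0, Y=2, U=1, X=0, Z=2) weight 1/576
  (W=0, Y=2, U=1, X=3, Z=0) weight 1/576
  (W=0, Y=2, U=1, X=3, Z=1) weight 1/576
  (W=1, Y=1, U=0, X=1, Z=0) weight 1/192
  … 21 more
Group by Y:
  weight(Y=1) = 15/256
  weight(Y=2) = 1/48
Total weight = 15/256 + 1/48 = 61/768
P(Y=1 | obs) = 15/256 / 61/768 = 45/61
P(Y=2 | obs) = 1/48 / 61/768 = 16/61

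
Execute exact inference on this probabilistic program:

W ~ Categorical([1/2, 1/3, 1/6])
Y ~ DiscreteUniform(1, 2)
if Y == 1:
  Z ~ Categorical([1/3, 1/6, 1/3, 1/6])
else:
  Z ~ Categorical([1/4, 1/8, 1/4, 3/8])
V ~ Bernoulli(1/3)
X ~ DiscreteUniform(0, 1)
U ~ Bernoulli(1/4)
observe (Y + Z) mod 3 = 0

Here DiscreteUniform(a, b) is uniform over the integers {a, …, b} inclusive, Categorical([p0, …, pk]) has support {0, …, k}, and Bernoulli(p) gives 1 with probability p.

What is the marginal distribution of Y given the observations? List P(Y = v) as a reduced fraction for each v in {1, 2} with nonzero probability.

Enumerate traces; 48 have nonzero weight after conditioning:
  (W=0, Y=1, Z=2, V=0, X=0, U=0) weight 1/48
  (W=0, Y=1, Z=2, V=0, X=0, U=1) weight 1/144
  (W=0, Y=1, Z=2, V=0, X=1, U=0) weight 1/48
  (W=0, Y=1, Z=2, V=0, X=1, U=1) weight 1/144
  (W=0, Y=1, Z=2, V=1, X=0, U=0) weight 1/96
  (W=0, Y=1, Z=2, V=1, X=0, U=1) weight 1/288
  (W=0, Y=1, Z=2, V=1, X=1, U=0) weight 1/96
  (W=0, Y=1, Z=2, V=1, X=1, U=1) weight 1/288
  (W=0, Y=2, Z=1, V=0, X=0, U=0) weight 1/128
  … 39 more
Group by Y:
  weight(Y=1) = 1/6
  weight(Y=2) = 1/16
Total weight = 1/6 + 1/16 = 11/48
P(Y=1 | obs) = 1/6 / 11/48 = 8/11
P(Y=2 | obs) = 1/16 / 11/48 = 3/11

P(Y=1) = 8/11, P(Y=2) = 3/11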